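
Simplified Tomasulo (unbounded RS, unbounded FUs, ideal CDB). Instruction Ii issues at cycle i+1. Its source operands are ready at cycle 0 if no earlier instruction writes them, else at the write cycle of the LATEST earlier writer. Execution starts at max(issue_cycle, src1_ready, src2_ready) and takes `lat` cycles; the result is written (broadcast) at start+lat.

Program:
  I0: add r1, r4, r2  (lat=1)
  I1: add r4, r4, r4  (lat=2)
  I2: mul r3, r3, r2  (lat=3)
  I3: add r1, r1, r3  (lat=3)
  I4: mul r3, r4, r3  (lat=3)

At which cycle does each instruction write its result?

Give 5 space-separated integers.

Answer: 2 4 6 9 9

Derivation:
I0 add r1: issue@1 deps=(None,None) exec_start@1 write@2
I1 add r4: issue@2 deps=(None,None) exec_start@2 write@4
I2 mul r3: issue@3 deps=(None,None) exec_start@3 write@6
I3 add r1: issue@4 deps=(0,2) exec_start@6 write@9
I4 mul r3: issue@5 deps=(1,2) exec_start@6 write@9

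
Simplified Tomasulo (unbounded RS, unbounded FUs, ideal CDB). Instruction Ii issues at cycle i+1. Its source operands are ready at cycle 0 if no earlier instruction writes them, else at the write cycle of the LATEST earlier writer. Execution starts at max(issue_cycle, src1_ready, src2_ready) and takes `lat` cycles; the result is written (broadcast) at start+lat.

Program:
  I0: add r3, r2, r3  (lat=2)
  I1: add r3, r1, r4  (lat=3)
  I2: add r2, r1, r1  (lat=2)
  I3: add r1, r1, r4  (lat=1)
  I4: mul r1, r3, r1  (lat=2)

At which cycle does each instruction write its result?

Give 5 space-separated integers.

Answer: 3 5 5 5 7

Derivation:
I0 add r3: issue@1 deps=(None,None) exec_start@1 write@3
I1 add r3: issue@2 deps=(None,None) exec_start@2 write@5
I2 add r2: issue@3 deps=(None,None) exec_start@3 write@5
I3 add r1: issue@4 deps=(None,None) exec_start@4 write@5
I4 mul r1: issue@5 deps=(1,3) exec_start@5 write@7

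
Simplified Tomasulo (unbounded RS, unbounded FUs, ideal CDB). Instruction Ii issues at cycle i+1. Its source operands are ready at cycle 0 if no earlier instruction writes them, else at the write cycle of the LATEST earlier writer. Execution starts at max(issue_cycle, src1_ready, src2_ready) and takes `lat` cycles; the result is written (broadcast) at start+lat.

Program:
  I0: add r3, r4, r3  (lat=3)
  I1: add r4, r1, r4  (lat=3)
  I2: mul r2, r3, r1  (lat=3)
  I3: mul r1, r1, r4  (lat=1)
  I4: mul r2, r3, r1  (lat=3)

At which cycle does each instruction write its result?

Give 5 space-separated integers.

I0 add r3: issue@1 deps=(None,None) exec_start@1 write@4
I1 add r4: issue@2 deps=(None,None) exec_start@2 write@5
I2 mul r2: issue@3 deps=(0,None) exec_start@4 write@7
I3 mul r1: issue@4 deps=(None,1) exec_start@5 write@6
I4 mul r2: issue@5 deps=(0,3) exec_start@6 write@9

Answer: 4 5 7 6 9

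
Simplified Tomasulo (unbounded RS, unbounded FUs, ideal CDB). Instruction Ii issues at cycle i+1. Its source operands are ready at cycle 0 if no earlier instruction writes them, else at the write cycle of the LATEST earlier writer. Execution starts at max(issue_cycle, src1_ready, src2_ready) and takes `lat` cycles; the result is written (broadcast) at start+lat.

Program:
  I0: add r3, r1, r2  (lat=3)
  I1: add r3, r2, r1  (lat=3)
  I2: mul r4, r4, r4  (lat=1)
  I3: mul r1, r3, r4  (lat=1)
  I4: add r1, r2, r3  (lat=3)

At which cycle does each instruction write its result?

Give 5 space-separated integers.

Answer: 4 5 4 6 8

Derivation:
I0 add r3: issue@1 deps=(None,None) exec_start@1 write@4
I1 add r3: issue@2 deps=(None,None) exec_start@2 write@5
I2 mul r4: issue@3 deps=(None,None) exec_start@3 write@4
I3 mul r1: issue@4 deps=(1,2) exec_start@5 write@6
I4 add r1: issue@5 deps=(None,1) exec_start@5 write@8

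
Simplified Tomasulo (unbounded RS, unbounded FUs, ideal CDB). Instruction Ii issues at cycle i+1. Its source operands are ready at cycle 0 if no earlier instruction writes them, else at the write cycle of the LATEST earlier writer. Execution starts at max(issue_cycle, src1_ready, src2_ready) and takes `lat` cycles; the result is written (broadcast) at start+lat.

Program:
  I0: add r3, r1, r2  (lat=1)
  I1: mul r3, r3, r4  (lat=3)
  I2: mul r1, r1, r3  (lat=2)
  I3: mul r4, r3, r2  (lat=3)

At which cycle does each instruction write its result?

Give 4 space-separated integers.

I0 add r3: issue@1 deps=(None,None) exec_start@1 write@2
I1 mul r3: issue@2 deps=(0,None) exec_start@2 write@5
I2 mul r1: issue@3 deps=(None,1) exec_start@5 write@7
I3 mul r4: issue@4 deps=(1,None) exec_start@5 write@8

Answer: 2 5 7 8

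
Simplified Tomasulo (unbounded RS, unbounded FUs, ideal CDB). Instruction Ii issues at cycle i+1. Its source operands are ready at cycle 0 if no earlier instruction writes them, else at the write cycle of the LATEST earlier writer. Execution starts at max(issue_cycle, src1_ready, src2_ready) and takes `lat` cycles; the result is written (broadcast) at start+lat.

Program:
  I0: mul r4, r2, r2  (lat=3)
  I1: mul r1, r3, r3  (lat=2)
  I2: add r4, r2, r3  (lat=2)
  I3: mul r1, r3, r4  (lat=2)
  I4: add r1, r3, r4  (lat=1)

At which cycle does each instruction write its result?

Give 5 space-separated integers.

I0 mul r4: issue@1 deps=(None,None) exec_start@1 write@4
I1 mul r1: issue@2 deps=(None,None) exec_start@2 write@4
I2 add r4: issue@3 deps=(None,None) exec_start@3 write@5
I3 mul r1: issue@4 deps=(None,2) exec_start@5 write@7
I4 add r1: issue@5 deps=(None,2) exec_start@5 write@6

Answer: 4 4 5 7 6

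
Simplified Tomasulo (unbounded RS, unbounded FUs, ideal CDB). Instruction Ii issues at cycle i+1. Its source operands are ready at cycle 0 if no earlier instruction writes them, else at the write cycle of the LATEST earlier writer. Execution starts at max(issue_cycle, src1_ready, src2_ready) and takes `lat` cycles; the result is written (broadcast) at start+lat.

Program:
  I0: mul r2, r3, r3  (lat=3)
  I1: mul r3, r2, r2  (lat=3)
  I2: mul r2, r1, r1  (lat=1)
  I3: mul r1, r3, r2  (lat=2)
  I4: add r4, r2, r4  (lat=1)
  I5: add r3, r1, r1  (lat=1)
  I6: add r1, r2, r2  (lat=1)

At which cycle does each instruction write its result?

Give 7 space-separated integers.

Answer: 4 7 4 9 6 10 8

Derivation:
I0 mul r2: issue@1 deps=(None,None) exec_start@1 write@4
I1 mul r3: issue@2 deps=(0,0) exec_start@4 write@7
I2 mul r2: issue@3 deps=(None,None) exec_start@3 write@4
I3 mul r1: issue@4 deps=(1,2) exec_start@7 write@9
I4 add r4: issue@5 deps=(2,None) exec_start@5 write@6
I5 add r3: issue@6 deps=(3,3) exec_start@9 write@10
I6 add r1: issue@7 deps=(2,2) exec_start@7 write@8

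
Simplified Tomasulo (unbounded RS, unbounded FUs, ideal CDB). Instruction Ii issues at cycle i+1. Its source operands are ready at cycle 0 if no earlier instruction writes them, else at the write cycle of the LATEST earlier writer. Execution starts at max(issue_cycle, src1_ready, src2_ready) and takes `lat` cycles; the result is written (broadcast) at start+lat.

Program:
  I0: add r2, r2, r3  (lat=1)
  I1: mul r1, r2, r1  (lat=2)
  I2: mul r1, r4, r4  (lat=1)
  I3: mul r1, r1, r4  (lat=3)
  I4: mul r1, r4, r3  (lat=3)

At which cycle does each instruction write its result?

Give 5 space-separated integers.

I0 add r2: issue@1 deps=(None,None) exec_start@1 write@2
I1 mul r1: issue@2 deps=(0,None) exec_start@2 write@4
I2 mul r1: issue@3 deps=(None,None) exec_start@3 write@4
I3 mul r1: issue@4 deps=(2,None) exec_start@4 write@7
I4 mul r1: issue@5 deps=(None,None) exec_start@5 write@8

Answer: 2 4 4 7 8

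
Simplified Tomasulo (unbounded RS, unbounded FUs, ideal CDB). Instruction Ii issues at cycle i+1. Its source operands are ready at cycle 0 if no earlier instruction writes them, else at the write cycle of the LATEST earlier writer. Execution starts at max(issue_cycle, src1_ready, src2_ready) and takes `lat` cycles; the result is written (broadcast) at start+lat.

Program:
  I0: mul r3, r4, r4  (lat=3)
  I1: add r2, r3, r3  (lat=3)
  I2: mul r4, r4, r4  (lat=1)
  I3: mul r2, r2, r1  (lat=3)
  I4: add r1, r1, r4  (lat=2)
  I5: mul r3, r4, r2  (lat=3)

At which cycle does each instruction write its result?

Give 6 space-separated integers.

Answer: 4 7 4 10 7 13

Derivation:
I0 mul r3: issue@1 deps=(None,None) exec_start@1 write@4
I1 add r2: issue@2 deps=(0,0) exec_start@4 write@7
I2 mul r4: issue@3 deps=(None,None) exec_start@3 write@4
I3 mul r2: issue@4 deps=(1,None) exec_start@7 write@10
I4 add r1: issue@5 deps=(None,2) exec_start@5 write@7
I5 mul r3: issue@6 deps=(2,3) exec_start@10 write@13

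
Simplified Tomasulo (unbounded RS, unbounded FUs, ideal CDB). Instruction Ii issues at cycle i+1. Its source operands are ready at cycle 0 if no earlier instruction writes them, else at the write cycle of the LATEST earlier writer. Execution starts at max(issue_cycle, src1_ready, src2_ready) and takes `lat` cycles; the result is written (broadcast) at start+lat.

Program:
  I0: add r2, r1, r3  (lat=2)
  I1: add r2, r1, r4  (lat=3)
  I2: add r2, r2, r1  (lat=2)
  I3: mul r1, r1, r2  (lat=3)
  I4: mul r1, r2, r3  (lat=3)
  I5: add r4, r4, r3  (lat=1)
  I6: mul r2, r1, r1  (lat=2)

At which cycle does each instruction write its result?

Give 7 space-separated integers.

I0 add r2: issue@1 deps=(None,None) exec_start@1 write@3
I1 add r2: issue@2 deps=(None,None) exec_start@2 write@5
I2 add r2: issue@3 deps=(1,None) exec_start@5 write@7
I3 mul r1: issue@4 deps=(None,2) exec_start@7 write@10
I4 mul r1: issue@5 deps=(2,None) exec_start@7 write@10
I5 add r4: issue@6 deps=(None,None) exec_start@6 write@7
I6 mul r2: issue@7 deps=(4,4) exec_start@10 write@12

Answer: 3 5 7 10 10 7 12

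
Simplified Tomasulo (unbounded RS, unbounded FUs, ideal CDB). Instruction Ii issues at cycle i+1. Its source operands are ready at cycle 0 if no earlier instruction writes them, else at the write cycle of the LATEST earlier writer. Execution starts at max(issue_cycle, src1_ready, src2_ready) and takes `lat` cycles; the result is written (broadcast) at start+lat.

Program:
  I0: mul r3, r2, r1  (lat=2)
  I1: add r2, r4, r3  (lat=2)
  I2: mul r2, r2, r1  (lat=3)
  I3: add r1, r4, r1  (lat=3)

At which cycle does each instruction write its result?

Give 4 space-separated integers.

I0 mul r3: issue@1 deps=(None,None) exec_start@1 write@3
I1 add r2: issue@2 deps=(None,0) exec_start@3 write@5
I2 mul r2: issue@3 deps=(1,None) exec_start@5 write@8
I3 add r1: issue@4 deps=(None,None) exec_start@4 write@7

Answer: 3 5 8 7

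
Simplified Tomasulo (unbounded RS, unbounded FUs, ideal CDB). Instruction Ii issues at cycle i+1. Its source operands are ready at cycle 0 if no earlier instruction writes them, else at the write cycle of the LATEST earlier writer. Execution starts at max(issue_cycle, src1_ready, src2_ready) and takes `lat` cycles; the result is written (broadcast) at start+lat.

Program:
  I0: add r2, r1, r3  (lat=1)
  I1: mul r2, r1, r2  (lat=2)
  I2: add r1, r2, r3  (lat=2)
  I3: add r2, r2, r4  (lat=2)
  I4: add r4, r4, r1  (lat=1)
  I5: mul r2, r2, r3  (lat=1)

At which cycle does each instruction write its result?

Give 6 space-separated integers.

Answer: 2 4 6 6 7 7

Derivation:
I0 add r2: issue@1 deps=(None,None) exec_start@1 write@2
I1 mul r2: issue@2 deps=(None,0) exec_start@2 write@4
I2 add r1: issue@3 deps=(1,None) exec_start@4 write@6
I3 add r2: issue@4 deps=(1,None) exec_start@4 write@6
I4 add r4: issue@5 deps=(None,2) exec_start@6 write@7
I5 mul r2: issue@6 deps=(3,None) exec_start@6 write@7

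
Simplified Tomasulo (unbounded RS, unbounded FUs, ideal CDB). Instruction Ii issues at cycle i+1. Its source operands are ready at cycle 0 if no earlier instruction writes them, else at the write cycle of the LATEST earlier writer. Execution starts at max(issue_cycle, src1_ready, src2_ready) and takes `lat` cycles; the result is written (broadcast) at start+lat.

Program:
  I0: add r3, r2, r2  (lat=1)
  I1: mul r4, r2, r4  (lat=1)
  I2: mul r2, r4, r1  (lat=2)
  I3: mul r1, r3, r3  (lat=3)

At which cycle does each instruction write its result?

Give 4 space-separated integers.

I0 add r3: issue@1 deps=(None,None) exec_start@1 write@2
I1 mul r4: issue@2 deps=(None,None) exec_start@2 write@3
I2 mul r2: issue@3 deps=(1,None) exec_start@3 write@5
I3 mul r1: issue@4 deps=(0,0) exec_start@4 write@7

Answer: 2 3 5 7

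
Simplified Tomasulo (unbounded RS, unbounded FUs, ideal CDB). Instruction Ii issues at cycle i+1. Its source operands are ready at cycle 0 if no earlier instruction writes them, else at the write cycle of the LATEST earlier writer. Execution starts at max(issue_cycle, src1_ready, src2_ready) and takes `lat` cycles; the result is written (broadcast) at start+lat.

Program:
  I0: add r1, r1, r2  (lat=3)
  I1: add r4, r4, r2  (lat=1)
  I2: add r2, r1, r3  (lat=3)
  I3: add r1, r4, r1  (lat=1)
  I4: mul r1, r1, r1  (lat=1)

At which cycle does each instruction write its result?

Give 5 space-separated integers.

Answer: 4 3 7 5 6

Derivation:
I0 add r1: issue@1 deps=(None,None) exec_start@1 write@4
I1 add r4: issue@2 deps=(None,None) exec_start@2 write@3
I2 add r2: issue@3 deps=(0,None) exec_start@4 write@7
I3 add r1: issue@4 deps=(1,0) exec_start@4 write@5
I4 mul r1: issue@5 deps=(3,3) exec_start@5 write@6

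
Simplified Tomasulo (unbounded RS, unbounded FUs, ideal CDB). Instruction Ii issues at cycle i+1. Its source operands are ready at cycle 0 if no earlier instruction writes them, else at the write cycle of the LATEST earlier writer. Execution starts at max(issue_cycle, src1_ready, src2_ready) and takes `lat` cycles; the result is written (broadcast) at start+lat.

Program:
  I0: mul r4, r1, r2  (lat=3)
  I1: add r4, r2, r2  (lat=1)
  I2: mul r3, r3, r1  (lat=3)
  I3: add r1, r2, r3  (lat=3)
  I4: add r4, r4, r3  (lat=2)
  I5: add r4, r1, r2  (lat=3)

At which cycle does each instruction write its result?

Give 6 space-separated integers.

Answer: 4 3 6 9 8 12

Derivation:
I0 mul r4: issue@1 deps=(None,None) exec_start@1 write@4
I1 add r4: issue@2 deps=(None,None) exec_start@2 write@3
I2 mul r3: issue@3 deps=(None,None) exec_start@3 write@6
I3 add r1: issue@4 deps=(None,2) exec_start@6 write@9
I4 add r4: issue@5 deps=(1,2) exec_start@6 write@8
I5 add r4: issue@6 deps=(3,None) exec_start@9 write@12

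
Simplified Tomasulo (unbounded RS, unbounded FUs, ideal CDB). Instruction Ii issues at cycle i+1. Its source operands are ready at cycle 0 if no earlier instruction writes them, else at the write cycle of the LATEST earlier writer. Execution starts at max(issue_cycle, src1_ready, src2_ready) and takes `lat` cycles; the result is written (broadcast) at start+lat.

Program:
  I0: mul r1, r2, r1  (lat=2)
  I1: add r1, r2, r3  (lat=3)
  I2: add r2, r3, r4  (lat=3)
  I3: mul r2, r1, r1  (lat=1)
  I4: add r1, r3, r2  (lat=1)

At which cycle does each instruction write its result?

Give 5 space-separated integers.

Answer: 3 5 6 6 7

Derivation:
I0 mul r1: issue@1 deps=(None,None) exec_start@1 write@3
I1 add r1: issue@2 deps=(None,None) exec_start@2 write@5
I2 add r2: issue@3 deps=(None,None) exec_start@3 write@6
I3 mul r2: issue@4 deps=(1,1) exec_start@5 write@6
I4 add r1: issue@5 deps=(None,3) exec_start@6 write@7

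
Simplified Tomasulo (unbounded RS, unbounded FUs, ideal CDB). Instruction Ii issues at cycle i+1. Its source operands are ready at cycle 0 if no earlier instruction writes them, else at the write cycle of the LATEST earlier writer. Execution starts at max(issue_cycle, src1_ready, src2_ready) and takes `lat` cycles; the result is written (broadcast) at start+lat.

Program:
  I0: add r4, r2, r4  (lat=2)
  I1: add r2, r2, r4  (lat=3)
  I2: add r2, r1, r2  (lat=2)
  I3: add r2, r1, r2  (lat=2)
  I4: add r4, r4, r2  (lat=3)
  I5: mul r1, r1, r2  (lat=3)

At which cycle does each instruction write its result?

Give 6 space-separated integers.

I0 add r4: issue@1 deps=(None,None) exec_start@1 write@3
I1 add r2: issue@2 deps=(None,0) exec_start@3 write@6
I2 add r2: issue@3 deps=(None,1) exec_start@6 write@8
I3 add r2: issue@4 deps=(None,2) exec_start@8 write@10
I4 add r4: issue@5 deps=(0,3) exec_start@10 write@13
I5 mul r1: issue@6 deps=(None,3) exec_start@10 write@13

Answer: 3 6 8 10 13 13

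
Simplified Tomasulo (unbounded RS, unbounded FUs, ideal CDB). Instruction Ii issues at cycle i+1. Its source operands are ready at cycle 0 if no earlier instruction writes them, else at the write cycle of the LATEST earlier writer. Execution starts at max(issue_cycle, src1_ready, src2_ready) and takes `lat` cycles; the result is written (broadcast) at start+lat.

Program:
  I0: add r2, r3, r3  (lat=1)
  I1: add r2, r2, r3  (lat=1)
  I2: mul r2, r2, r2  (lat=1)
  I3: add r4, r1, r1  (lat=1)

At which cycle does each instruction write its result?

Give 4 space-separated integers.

Answer: 2 3 4 5

Derivation:
I0 add r2: issue@1 deps=(None,None) exec_start@1 write@2
I1 add r2: issue@2 deps=(0,None) exec_start@2 write@3
I2 mul r2: issue@3 deps=(1,1) exec_start@3 write@4
I3 add r4: issue@4 deps=(None,None) exec_start@4 write@5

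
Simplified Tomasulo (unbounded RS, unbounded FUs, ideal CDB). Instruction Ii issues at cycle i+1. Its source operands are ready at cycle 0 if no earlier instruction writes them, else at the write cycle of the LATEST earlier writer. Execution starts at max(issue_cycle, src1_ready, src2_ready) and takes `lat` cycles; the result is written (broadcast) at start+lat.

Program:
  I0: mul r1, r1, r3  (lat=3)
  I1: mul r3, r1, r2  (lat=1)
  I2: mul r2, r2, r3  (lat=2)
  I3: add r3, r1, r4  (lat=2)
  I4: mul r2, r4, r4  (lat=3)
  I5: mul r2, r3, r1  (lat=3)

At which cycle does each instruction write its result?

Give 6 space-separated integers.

Answer: 4 5 7 6 8 9

Derivation:
I0 mul r1: issue@1 deps=(None,None) exec_start@1 write@4
I1 mul r3: issue@2 deps=(0,None) exec_start@4 write@5
I2 mul r2: issue@3 deps=(None,1) exec_start@5 write@7
I3 add r3: issue@4 deps=(0,None) exec_start@4 write@6
I4 mul r2: issue@5 deps=(None,None) exec_start@5 write@8
I5 mul r2: issue@6 deps=(3,0) exec_start@6 write@9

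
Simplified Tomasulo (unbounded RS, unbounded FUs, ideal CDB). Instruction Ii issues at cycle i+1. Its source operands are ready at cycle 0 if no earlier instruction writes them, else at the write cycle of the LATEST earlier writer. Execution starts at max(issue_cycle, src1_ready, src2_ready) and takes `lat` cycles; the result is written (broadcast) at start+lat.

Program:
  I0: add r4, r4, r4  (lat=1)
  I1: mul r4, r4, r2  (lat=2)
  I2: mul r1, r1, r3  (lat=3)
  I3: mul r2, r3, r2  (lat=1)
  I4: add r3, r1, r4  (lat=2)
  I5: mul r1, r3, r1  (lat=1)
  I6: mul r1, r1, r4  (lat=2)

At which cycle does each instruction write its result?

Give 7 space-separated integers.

Answer: 2 4 6 5 8 9 11

Derivation:
I0 add r4: issue@1 deps=(None,None) exec_start@1 write@2
I1 mul r4: issue@2 deps=(0,None) exec_start@2 write@4
I2 mul r1: issue@3 deps=(None,None) exec_start@3 write@6
I3 mul r2: issue@4 deps=(None,None) exec_start@4 write@5
I4 add r3: issue@5 deps=(2,1) exec_start@6 write@8
I5 mul r1: issue@6 deps=(4,2) exec_start@8 write@9
I6 mul r1: issue@7 deps=(5,1) exec_start@9 write@11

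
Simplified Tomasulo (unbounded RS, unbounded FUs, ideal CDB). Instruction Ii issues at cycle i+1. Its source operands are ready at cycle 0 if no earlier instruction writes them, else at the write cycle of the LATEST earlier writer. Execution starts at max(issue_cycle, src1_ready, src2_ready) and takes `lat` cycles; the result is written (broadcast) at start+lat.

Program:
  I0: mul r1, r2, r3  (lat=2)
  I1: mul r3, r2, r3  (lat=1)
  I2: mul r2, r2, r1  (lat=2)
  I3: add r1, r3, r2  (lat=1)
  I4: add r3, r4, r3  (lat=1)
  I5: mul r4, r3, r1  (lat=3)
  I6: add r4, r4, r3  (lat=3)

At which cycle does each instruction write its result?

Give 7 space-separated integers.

Answer: 3 3 5 6 6 9 12

Derivation:
I0 mul r1: issue@1 deps=(None,None) exec_start@1 write@3
I1 mul r3: issue@2 deps=(None,None) exec_start@2 write@3
I2 mul r2: issue@3 deps=(None,0) exec_start@3 write@5
I3 add r1: issue@4 deps=(1,2) exec_start@5 write@6
I4 add r3: issue@5 deps=(None,1) exec_start@5 write@6
I5 mul r4: issue@6 deps=(4,3) exec_start@6 write@9
I6 add r4: issue@7 deps=(5,4) exec_start@9 write@12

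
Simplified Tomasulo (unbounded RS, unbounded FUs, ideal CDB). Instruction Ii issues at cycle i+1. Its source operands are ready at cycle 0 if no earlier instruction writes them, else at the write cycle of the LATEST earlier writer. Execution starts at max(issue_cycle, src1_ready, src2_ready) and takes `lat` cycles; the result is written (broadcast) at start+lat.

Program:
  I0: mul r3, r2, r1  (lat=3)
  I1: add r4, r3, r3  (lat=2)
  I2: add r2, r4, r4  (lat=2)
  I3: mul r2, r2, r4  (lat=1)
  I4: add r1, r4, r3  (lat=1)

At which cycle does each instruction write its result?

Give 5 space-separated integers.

Answer: 4 6 8 9 7

Derivation:
I0 mul r3: issue@1 deps=(None,None) exec_start@1 write@4
I1 add r4: issue@2 deps=(0,0) exec_start@4 write@6
I2 add r2: issue@3 deps=(1,1) exec_start@6 write@8
I3 mul r2: issue@4 deps=(2,1) exec_start@8 write@9
I4 add r1: issue@5 deps=(1,0) exec_start@6 write@7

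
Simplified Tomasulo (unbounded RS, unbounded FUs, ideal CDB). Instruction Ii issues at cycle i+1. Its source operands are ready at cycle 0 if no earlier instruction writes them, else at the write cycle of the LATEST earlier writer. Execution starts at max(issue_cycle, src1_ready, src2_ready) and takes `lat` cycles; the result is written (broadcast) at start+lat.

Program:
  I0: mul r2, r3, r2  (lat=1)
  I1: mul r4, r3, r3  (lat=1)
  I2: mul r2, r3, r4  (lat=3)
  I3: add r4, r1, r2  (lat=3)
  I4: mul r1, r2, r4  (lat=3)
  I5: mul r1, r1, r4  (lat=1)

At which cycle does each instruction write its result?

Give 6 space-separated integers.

Answer: 2 3 6 9 12 13

Derivation:
I0 mul r2: issue@1 deps=(None,None) exec_start@1 write@2
I1 mul r4: issue@2 deps=(None,None) exec_start@2 write@3
I2 mul r2: issue@3 deps=(None,1) exec_start@3 write@6
I3 add r4: issue@4 deps=(None,2) exec_start@6 write@9
I4 mul r1: issue@5 deps=(2,3) exec_start@9 write@12
I5 mul r1: issue@6 deps=(4,3) exec_start@12 write@13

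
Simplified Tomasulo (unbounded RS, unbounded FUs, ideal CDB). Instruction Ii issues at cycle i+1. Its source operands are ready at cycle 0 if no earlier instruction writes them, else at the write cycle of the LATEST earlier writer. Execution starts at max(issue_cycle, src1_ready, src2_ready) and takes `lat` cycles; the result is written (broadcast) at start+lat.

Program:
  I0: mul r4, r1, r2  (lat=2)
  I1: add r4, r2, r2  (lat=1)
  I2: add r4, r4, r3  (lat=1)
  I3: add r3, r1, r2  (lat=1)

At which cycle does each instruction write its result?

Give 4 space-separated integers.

Answer: 3 3 4 5

Derivation:
I0 mul r4: issue@1 deps=(None,None) exec_start@1 write@3
I1 add r4: issue@2 deps=(None,None) exec_start@2 write@3
I2 add r4: issue@3 deps=(1,None) exec_start@3 write@4
I3 add r3: issue@4 deps=(None,None) exec_start@4 write@5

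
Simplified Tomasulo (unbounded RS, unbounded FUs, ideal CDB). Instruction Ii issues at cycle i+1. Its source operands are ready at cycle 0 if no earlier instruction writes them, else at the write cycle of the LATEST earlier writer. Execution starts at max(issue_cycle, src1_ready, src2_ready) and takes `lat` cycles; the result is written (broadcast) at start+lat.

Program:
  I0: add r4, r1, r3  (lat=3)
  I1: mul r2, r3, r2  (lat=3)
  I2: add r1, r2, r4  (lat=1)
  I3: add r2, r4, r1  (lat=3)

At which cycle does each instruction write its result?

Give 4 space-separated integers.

I0 add r4: issue@1 deps=(None,None) exec_start@1 write@4
I1 mul r2: issue@2 deps=(None,None) exec_start@2 write@5
I2 add r1: issue@3 deps=(1,0) exec_start@5 write@6
I3 add r2: issue@4 deps=(0,2) exec_start@6 write@9

Answer: 4 5 6 9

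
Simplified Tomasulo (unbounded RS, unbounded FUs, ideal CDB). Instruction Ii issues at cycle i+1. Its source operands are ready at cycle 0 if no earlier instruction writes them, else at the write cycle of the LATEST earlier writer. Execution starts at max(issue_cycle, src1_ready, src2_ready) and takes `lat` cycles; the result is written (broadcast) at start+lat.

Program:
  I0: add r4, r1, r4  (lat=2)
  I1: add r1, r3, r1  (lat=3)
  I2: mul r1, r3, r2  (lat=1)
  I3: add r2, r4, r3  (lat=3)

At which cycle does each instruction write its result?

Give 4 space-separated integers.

I0 add r4: issue@1 deps=(None,None) exec_start@1 write@3
I1 add r1: issue@2 deps=(None,None) exec_start@2 write@5
I2 mul r1: issue@3 deps=(None,None) exec_start@3 write@4
I3 add r2: issue@4 deps=(0,None) exec_start@4 write@7

Answer: 3 5 4 7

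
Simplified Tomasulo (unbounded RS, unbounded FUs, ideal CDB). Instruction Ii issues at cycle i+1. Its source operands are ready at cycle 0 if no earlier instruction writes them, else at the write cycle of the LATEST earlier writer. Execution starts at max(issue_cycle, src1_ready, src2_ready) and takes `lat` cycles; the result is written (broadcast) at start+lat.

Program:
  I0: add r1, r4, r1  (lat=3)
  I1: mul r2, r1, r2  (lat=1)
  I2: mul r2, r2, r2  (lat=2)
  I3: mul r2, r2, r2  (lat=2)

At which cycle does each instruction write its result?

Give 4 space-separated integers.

Answer: 4 5 7 9

Derivation:
I0 add r1: issue@1 deps=(None,None) exec_start@1 write@4
I1 mul r2: issue@2 deps=(0,None) exec_start@4 write@5
I2 mul r2: issue@3 deps=(1,1) exec_start@5 write@7
I3 mul r2: issue@4 deps=(2,2) exec_start@7 write@9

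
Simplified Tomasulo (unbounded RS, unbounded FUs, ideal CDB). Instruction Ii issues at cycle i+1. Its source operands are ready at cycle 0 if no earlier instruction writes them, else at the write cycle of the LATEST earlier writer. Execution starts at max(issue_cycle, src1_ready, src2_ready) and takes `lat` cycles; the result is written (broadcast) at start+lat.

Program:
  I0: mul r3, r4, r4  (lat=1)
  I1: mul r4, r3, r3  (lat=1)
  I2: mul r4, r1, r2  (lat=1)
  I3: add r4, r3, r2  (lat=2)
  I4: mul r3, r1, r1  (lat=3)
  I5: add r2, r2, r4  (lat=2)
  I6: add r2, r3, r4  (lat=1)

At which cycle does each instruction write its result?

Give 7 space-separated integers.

I0 mul r3: issue@1 deps=(None,None) exec_start@1 write@2
I1 mul r4: issue@2 deps=(0,0) exec_start@2 write@3
I2 mul r4: issue@3 deps=(None,None) exec_start@3 write@4
I3 add r4: issue@4 deps=(0,None) exec_start@4 write@6
I4 mul r3: issue@5 deps=(None,None) exec_start@5 write@8
I5 add r2: issue@6 deps=(None,3) exec_start@6 write@8
I6 add r2: issue@7 deps=(4,3) exec_start@8 write@9

Answer: 2 3 4 6 8 8 9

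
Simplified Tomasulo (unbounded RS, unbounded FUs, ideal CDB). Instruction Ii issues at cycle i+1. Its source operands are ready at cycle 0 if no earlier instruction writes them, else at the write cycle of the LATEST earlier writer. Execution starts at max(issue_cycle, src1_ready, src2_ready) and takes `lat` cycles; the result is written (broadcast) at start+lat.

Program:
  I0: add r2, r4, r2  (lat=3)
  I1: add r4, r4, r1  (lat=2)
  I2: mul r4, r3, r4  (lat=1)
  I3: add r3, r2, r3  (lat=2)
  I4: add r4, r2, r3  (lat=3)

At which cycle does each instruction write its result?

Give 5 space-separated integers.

Answer: 4 4 5 6 9

Derivation:
I0 add r2: issue@1 deps=(None,None) exec_start@1 write@4
I1 add r4: issue@2 deps=(None,None) exec_start@2 write@4
I2 mul r4: issue@3 deps=(None,1) exec_start@4 write@5
I3 add r3: issue@4 deps=(0,None) exec_start@4 write@6
I4 add r4: issue@5 deps=(0,3) exec_start@6 write@9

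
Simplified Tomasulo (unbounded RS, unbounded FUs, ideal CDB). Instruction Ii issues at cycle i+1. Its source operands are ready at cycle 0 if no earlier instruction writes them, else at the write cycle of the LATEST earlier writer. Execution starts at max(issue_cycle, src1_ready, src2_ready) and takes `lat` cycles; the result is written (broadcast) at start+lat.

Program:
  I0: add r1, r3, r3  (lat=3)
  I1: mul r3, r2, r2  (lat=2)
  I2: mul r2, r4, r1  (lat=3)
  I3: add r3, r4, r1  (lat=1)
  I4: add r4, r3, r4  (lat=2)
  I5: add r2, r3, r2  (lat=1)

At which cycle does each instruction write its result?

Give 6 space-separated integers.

Answer: 4 4 7 5 7 8

Derivation:
I0 add r1: issue@1 deps=(None,None) exec_start@1 write@4
I1 mul r3: issue@2 deps=(None,None) exec_start@2 write@4
I2 mul r2: issue@3 deps=(None,0) exec_start@4 write@7
I3 add r3: issue@4 deps=(None,0) exec_start@4 write@5
I4 add r4: issue@5 deps=(3,None) exec_start@5 write@7
I5 add r2: issue@6 deps=(3,2) exec_start@7 write@8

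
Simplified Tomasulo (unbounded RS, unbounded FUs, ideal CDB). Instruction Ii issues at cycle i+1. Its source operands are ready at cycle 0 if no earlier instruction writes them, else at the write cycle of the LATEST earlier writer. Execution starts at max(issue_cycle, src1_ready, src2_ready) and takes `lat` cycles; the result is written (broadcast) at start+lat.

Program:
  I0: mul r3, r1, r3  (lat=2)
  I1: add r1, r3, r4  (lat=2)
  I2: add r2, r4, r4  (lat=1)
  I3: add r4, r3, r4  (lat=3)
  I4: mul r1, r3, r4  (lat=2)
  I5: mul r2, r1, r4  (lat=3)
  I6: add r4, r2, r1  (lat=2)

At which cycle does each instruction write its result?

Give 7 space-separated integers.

Answer: 3 5 4 7 9 12 14

Derivation:
I0 mul r3: issue@1 deps=(None,None) exec_start@1 write@3
I1 add r1: issue@2 deps=(0,None) exec_start@3 write@5
I2 add r2: issue@3 deps=(None,None) exec_start@3 write@4
I3 add r4: issue@4 deps=(0,None) exec_start@4 write@7
I4 mul r1: issue@5 deps=(0,3) exec_start@7 write@9
I5 mul r2: issue@6 deps=(4,3) exec_start@9 write@12
I6 add r4: issue@7 deps=(5,4) exec_start@12 write@14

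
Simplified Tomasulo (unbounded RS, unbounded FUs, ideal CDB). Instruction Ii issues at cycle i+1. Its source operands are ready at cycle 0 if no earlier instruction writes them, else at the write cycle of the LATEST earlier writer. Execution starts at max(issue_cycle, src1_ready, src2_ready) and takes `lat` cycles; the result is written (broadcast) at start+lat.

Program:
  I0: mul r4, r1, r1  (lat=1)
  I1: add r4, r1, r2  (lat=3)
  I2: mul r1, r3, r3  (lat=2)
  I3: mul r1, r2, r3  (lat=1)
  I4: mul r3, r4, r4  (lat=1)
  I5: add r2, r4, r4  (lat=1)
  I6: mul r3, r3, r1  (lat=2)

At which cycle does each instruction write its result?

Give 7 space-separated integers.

I0 mul r4: issue@1 deps=(None,None) exec_start@1 write@2
I1 add r4: issue@2 deps=(None,None) exec_start@2 write@5
I2 mul r1: issue@3 deps=(None,None) exec_start@3 write@5
I3 mul r1: issue@4 deps=(None,None) exec_start@4 write@5
I4 mul r3: issue@5 deps=(1,1) exec_start@5 write@6
I5 add r2: issue@6 deps=(1,1) exec_start@6 write@7
I6 mul r3: issue@7 deps=(4,3) exec_start@7 write@9

Answer: 2 5 5 5 6 7 9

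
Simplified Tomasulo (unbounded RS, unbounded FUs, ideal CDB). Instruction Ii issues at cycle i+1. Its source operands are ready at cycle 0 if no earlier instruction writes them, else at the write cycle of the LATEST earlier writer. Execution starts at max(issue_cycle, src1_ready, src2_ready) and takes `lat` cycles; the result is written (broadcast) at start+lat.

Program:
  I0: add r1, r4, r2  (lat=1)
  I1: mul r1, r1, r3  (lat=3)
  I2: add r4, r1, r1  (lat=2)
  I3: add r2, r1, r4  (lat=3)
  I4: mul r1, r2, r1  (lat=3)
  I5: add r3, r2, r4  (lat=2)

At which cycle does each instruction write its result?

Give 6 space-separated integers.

Answer: 2 5 7 10 13 12

Derivation:
I0 add r1: issue@1 deps=(None,None) exec_start@1 write@2
I1 mul r1: issue@2 deps=(0,None) exec_start@2 write@5
I2 add r4: issue@3 deps=(1,1) exec_start@5 write@7
I3 add r2: issue@4 deps=(1,2) exec_start@7 write@10
I4 mul r1: issue@5 deps=(3,1) exec_start@10 write@13
I5 add r3: issue@6 deps=(3,2) exec_start@10 write@12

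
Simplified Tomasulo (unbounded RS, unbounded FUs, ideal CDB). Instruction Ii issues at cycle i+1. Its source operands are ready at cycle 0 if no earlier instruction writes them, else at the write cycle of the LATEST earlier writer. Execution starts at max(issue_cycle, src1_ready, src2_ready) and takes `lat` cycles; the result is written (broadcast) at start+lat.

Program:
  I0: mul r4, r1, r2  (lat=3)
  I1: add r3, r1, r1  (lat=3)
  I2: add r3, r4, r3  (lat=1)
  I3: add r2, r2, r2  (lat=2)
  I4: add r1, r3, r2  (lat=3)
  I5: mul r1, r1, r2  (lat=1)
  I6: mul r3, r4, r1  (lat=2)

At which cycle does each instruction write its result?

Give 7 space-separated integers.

I0 mul r4: issue@1 deps=(None,None) exec_start@1 write@4
I1 add r3: issue@2 deps=(None,None) exec_start@2 write@5
I2 add r3: issue@3 deps=(0,1) exec_start@5 write@6
I3 add r2: issue@4 deps=(None,None) exec_start@4 write@6
I4 add r1: issue@5 deps=(2,3) exec_start@6 write@9
I5 mul r1: issue@6 deps=(4,3) exec_start@9 write@10
I6 mul r3: issue@7 deps=(0,5) exec_start@10 write@12

Answer: 4 5 6 6 9 10 12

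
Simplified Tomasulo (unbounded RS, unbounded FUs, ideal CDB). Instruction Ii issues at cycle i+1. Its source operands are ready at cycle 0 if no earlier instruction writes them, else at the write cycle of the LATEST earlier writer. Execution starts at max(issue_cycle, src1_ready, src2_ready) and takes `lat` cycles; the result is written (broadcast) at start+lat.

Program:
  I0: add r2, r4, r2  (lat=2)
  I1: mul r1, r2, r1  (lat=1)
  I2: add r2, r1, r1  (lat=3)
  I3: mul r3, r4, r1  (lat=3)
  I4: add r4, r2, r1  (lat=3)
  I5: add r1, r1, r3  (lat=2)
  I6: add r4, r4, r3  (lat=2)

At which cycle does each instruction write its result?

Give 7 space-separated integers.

I0 add r2: issue@1 deps=(None,None) exec_start@1 write@3
I1 mul r1: issue@2 deps=(0,None) exec_start@3 write@4
I2 add r2: issue@3 deps=(1,1) exec_start@4 write@7
I3 mul r3: issue@4 deps=(None,1) exec_start@4 write@7
I4 add r4: issue@5 deps=(2,1) exec_start@7 write@10
I5 add r1: issue@6 deps=(1,3) exec_start@7 write@9
I6 add r4: issue@7 deps=(4,3) exec_start@10 write@12

Answer: 3 4 7 7 10 9 12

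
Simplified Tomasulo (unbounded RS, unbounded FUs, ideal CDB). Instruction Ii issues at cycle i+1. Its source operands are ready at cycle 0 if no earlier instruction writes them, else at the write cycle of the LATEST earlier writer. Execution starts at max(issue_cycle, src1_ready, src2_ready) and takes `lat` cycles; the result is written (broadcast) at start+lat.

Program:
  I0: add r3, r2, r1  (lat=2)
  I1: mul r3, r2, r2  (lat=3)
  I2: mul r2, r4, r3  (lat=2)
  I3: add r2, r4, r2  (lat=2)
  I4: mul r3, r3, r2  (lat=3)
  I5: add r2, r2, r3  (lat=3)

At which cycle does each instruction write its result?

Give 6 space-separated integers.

I0 add r3: issue@1 deps=(None,None) exec_start@1 write@3
I1 mul r3: issue@2 deps=(None,None) exec_start@2 write@5
I2 mul r2: issue@3 deps=(None,1) exec_start@5 write@7
I3 add r2: issue@4 deps=(None,2) exec_start@7 write@9
I4 mul r3: issue@5 deps=(1,3) exec_start@9 write@12
I5 add r2: issue@6 deps=(3,4) exec_start@12 write@15

Answer: 3 5 7 9 12 15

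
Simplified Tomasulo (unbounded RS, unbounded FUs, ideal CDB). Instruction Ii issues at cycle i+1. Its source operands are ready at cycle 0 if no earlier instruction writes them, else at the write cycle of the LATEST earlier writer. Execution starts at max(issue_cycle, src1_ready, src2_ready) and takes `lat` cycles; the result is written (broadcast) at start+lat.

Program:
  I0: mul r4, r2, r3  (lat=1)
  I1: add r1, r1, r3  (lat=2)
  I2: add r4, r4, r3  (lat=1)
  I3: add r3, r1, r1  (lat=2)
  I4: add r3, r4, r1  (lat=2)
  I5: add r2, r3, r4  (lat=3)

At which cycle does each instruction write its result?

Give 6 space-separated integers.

I0 mul r4: issue@1 deps=(None,None) exec_start@1 write@2
I1 add r1: issue@2 deps=(None,None) exec_start@2 write@4
I2 add r4: issue@3 deps=(0,None) exec_start@3 write@4
I3 add r3: issue@4 deps=(1,1) exec_start@4 write@6
I4 add r3: issue@5 deps=(2,1) exec_start@5 write@7
I5 add r2: issue@6 deps=(4,2) exec_start@7 write@10

Answer: 2 4 4 6 7 10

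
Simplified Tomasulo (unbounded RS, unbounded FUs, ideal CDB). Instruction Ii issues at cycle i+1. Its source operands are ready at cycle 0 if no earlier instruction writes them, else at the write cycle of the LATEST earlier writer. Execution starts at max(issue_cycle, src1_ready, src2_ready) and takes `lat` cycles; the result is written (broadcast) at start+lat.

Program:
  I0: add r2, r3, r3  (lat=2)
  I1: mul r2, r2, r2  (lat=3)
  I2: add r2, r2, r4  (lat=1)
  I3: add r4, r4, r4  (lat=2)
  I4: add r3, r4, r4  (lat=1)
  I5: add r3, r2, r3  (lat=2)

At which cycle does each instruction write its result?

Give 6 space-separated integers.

I0 add r2: issue@1 deps=(None,None) exec_start@1 write@3
I1 mul r2: issue@2 deps=(0,0) exec_start@3 write@6
I2 add r2: issue@3 deps=(1,None) exec_start@6 write@7
I3 add r4: issue@4 deps=(None,None) exec_start@4 write@6
I4 add r3: issue@5 deps=(3,3) exec_start@6 write@7
I5 add r3: issue@6 deps=(2,4) exec_start@7 write@9

Answer: 3 6 7 6 7 9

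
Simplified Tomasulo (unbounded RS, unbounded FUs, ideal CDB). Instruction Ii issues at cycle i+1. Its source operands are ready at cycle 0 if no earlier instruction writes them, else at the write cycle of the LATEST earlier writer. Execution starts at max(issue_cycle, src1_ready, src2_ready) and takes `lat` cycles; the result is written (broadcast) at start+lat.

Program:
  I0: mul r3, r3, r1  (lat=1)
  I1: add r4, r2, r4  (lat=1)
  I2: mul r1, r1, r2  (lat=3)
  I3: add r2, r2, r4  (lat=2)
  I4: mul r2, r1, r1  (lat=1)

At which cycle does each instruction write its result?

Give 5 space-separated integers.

I0 mul r3: issue@1 deps=(None,None) exec_start@1 write@2
I1 add r4: issue@2 deps=(None,None) exec_start@2 write@3
I2 mul r1: issue@3 deps=(None,None) exec_start@3 write@6
I3 add r2: issue@4 deps=(None,1) exec_start@4 write@6
I4 mul r2: issue@5 deps=(2,2) exec_start@6 write@7

Answer: 2 3 6 6 7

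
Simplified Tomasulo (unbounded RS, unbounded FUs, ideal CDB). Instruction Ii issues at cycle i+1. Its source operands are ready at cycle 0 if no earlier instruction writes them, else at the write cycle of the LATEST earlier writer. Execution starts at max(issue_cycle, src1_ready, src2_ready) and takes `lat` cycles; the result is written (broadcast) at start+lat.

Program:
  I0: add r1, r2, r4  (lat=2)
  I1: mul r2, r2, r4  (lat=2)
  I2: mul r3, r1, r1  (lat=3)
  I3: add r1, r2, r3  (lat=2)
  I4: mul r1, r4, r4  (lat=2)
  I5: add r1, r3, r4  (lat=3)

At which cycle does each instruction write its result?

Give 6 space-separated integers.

I0 add r1: issue@1 deps=(None,None) exec_start@1 write@3
I1 mul r2: issue@2 deps=(None,None) exec_start@2 write@4
I2 mul r3: issue@3 deps=(0,0) exec_start@3 write@6
I3 add r1: issue@4 deps=(1,2) exec_start@6 write@8
I4 mul r1: issue@5 deps=(None,None) exec_start@5 write@7
I5 add r1: issue@6 deps=(2,None) exec_start@6 write@9

Answer: 3 4 6 8 7 9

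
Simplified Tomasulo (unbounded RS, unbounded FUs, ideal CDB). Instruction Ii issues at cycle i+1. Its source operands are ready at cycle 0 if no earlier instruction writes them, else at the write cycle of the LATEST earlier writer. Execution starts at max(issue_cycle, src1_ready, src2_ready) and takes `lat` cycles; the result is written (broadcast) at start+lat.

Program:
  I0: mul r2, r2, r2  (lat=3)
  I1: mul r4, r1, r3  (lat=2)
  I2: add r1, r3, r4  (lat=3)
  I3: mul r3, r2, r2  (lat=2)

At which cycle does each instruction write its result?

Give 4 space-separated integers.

Answer: 4 4 7 6

Derivation:
I0 mul r2: issue@1 deps=(None,None) exec_start@1 write@4
I1 mul r4: issue@2 deps=(None,None) exec_start@2 write@4
I2 add r1: issue@3 deps=(None,1) exec_start@4 write@7
I3 mul r3: issue@4 deps=(0,0) exec_start@4 write@6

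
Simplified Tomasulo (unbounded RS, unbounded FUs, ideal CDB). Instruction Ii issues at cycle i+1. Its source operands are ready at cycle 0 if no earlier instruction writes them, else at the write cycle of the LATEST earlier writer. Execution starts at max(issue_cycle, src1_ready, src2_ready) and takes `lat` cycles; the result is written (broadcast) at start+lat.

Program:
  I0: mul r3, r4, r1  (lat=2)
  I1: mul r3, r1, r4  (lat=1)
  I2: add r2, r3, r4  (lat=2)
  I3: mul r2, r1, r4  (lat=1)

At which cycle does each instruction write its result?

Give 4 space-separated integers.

Answer: 3 3 5 5

Derivation:
I0 mul r3: issue@1 deps=(None,None) exec_start@1 write@3
I1 mul r3: issue@2 deps=(None,None) exec_start@2 write@3
I2 add r2: issue@3 deps=(1,None) exec_start@3 write@5
I3 mul r2: issue@4 deps=(None,None) exec_start@4 write@5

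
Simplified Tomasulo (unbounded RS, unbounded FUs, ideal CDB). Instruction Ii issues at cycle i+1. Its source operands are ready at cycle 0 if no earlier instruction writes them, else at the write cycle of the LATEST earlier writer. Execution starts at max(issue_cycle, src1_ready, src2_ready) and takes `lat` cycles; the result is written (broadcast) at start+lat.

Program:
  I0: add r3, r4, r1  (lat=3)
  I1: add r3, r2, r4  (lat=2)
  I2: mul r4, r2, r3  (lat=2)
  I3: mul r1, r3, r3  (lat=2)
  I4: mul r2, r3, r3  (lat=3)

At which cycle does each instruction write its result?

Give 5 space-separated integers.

Answer: 4 4 6 6 8

Derivation:
I0 add r3: issue@1 deps=(None,None) exec_start@1 write@4
I1 add r3: issue@2 deps=(None,None) exec_start@2 write@4
I2 mul r4: issue@3 deps=(None,1) exec_start@4 write@6
I3 mul r1: issue@4 deps=(1,1) exec_start@4 write@6
I4 mul r2: issue@5 deps=(1,1) exec_start@5 write@8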